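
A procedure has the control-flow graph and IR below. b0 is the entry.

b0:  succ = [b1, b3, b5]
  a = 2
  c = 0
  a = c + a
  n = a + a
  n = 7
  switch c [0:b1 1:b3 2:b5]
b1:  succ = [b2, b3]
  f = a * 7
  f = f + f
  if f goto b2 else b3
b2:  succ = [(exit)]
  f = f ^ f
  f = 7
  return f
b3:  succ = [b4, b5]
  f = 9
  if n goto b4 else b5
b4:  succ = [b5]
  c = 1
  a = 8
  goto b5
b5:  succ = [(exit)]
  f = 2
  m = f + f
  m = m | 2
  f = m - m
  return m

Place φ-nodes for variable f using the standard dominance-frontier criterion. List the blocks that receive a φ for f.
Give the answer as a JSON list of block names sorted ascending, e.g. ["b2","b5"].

idom tree: b1←b0 b2←b1 b3←b0 b4←b3 b5←b0
Dom at joins:
  b3: preds {b0,b1}: {b0} ∩ {b0,b1} = {b0}; idom=b0
  b5: preds {b0,b3,b4}: {b0} ∩ {b0,b3} ∩ {b0,b3,b4} = {b0}; idom=b0

DF walk-up:
  b3←b0: walk · to b0
  b3←b1: walk b1 to b0
  b5←b0: walk · to b0
  b5←b3: walk b3 to b0
  b5←b4: walk b4→b3 to b0
  b0: DF=∅
  b1: DF={b3}
  b2: DF=∅
  b3: DF={b5}
  b4: DF={b5}
  b5: DF=∅

φ for f: defs {b1,b2,b3,b5}
  DF⁺ = {b3,b5}

Answer: ["b3", "b5"]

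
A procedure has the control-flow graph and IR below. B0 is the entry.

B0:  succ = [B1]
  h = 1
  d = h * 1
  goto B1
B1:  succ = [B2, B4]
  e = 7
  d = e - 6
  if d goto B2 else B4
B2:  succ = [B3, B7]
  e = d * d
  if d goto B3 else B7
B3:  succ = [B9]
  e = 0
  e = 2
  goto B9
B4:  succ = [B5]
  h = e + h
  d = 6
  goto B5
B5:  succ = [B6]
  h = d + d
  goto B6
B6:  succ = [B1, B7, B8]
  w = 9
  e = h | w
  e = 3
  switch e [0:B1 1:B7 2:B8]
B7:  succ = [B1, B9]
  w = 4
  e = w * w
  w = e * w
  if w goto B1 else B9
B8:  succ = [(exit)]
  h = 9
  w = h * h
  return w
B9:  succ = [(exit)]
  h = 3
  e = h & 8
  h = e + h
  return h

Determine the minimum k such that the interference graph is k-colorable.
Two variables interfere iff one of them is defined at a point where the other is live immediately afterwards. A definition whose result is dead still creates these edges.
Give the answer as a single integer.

Answer: 3

Analysis:
Per-block:
  B0 def {d,h} use ∅
  B1 def {d,e} use ∅
  B2 def {e} use {d}
  B3 def {e} use ∅
  B4 def {d,h} use {e,h}
  B5 def {h} use {d}
  B6 def {e,w} use {h}
  B7 def {e,w} use ∅
  B8 def {h,w} use ∅
  B9 def {e,h} use ∅

Backward fixpoint:
  B0 li=∅ lo={h}
  B1 li={h} lo={d,e,h}
  B2 li={d,h} lo={h}
  B3 li=∅ lo=∅
  B4 li={e,h} lo={d}
  B5 li={d} lo={h}
  B6 li={h} lo={h}
  B7 li={h} lo={h}
  B8 li=∅ lo=∅
  B9 li=∅ lo=∅

Conflict graph:
  d — {e,h}
  e — {d,h,w}
  h — {d,e,w}
  w — {e,h}

Colouring:
  {d,e,h} pairwise interfere (3-clique) ⇒ χ ≥ 3
  3-colouring: r0={e}  r1={h}  r2={d,w}
  χ = 3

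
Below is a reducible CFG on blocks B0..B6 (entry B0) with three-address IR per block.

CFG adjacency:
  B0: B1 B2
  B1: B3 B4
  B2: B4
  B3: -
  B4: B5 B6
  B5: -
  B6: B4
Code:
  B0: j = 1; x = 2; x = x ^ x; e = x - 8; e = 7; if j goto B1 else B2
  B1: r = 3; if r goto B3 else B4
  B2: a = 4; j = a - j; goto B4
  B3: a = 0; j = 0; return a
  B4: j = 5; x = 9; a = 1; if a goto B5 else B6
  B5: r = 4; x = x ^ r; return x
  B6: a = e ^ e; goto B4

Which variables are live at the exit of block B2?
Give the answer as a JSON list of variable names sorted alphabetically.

def/use:
  B0: def={e,j,x} ue=∅
  B1: def={r} ue=∅
  B2: def={a,j} ue={j}
  B3: def={a,j} ue=∅
  B4: def={a,j,x} ue=∅
  B5: def={r,x} ue={x}
  B6: def={a} ue={e}

Liveness:
  B0: in=∅ out={e,j}
  B1: in={e} out={e}
  B2: in={e,j} out={e}
  B3: in=∅ out=∅
  B4: in={e} out={e,x}
  B5: in={x} out=∅
  B6: in={e} out={e}

live-out(B2) = ["e"]

Answer: ["e"]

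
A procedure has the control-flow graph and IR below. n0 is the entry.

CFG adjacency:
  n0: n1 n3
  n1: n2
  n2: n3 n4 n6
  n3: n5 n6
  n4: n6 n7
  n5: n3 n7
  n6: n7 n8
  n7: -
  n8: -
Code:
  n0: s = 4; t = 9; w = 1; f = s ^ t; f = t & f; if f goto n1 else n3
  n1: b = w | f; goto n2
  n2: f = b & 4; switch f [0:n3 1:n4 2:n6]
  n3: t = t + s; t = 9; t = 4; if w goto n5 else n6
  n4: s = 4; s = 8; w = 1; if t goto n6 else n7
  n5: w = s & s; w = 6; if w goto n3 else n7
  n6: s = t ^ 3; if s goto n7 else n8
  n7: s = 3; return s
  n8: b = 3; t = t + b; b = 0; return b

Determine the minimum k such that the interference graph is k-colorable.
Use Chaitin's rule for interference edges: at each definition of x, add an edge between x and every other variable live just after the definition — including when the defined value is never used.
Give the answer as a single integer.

Answer: 4

Derivation:
Block summaries:
  n0: {f,s,t,w} / ∅
  n1: {b} / {f,w}
  n2: {f} / {b}
  n3: {t} / {s,t,w}
  n4: {s,w} / {t}
  n5: {w} / {s}
  n6: {s} / {t}
  n7: {s} / ∅
  n8: {b,t} / {t}

Backward fixpoint:
  n0: in=∅ out={f,s,t,w}
  n1: in={f,s,t,w} out={b,s,t,w}
  n2: in={b,s,t,w} out={s,t,w}
  n3: in={s,t,w} out={s,t}
  n4: in={t} out={t}
  n5: in={s,t} out={s,t,w}
  n6: in={t} out={t}
  n7: in=∅ out=∅
  n8: in={t} out=∅

Conflict graph:
  b↔{s,t,w}
  f↔{s,t,w}
  s↔{b,f,t,w}
  t↔{b,f,s,w}
  w↔{b,f,s,t}

Colouring:
  clique {b,s,t,w} ⇒ need ≥ 4
  4-colouring: r0={s}  r1={t}  r2={w}  r3={b,f}
  χ = 4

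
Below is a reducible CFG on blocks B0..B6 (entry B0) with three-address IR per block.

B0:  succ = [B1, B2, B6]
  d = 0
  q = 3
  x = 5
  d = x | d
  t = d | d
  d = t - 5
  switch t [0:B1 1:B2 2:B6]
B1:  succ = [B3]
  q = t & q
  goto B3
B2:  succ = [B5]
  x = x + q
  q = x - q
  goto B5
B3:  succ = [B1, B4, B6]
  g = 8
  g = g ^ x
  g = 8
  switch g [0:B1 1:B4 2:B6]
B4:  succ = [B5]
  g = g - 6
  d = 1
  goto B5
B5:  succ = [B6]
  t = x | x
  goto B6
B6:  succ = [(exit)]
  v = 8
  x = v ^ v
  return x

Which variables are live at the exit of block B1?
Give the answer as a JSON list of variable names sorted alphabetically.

Block summaries:
  B0 def {d,q,t,x} use ∅
  B1 def {q} use {q,t}
  B2 def {q,x} use {q,x}
  B3 def {g} use {x}
  B4 def {d,g} use {g}
  B5 def {t} use {x}
  B6 def {v,x} use ∅

Live sets:
  live B0: ∅→{q,t,x}
  live B1: {q,t,x}→{q,t,x}
  live B2: {q,x}→{x}
  live B3: {q,t,x}→{g,q,t,x}
  live B4: {g,x}→{x}
  live B5: {x}→∅
  live B6: ∅→∅

live-out(B1) = ["q", "t", "x"]

Answer: ["q", "t", "x"]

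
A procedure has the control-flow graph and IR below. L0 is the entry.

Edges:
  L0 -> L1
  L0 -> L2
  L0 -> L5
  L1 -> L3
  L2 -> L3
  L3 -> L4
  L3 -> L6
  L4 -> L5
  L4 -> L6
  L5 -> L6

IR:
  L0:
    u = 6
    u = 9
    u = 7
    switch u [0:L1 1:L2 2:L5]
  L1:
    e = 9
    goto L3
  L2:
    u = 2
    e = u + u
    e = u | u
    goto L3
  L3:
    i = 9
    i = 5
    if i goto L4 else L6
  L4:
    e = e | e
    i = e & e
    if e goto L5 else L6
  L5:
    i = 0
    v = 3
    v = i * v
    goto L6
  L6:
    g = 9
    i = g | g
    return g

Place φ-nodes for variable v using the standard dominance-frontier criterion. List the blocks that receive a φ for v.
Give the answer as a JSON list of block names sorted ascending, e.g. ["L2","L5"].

idom tree: L1←L0 L2←L0 L3←L0 L4←L3 L5←L0 L6←L0
Join-block Dom:
  L3: preds {L1,L2}: {L0,L1} ∩ {L0,L2} = {L0}; idom=L0
  L5: preds {L0,L4}: {L0} ∩ {L0,L3,L4} = {L0}; idom=L0
  L6: preds {L3,L4,L5}: {L0,L3} ∩ {L0,L3,L4} ∩ {L0,L5} = {L0}; idom=L0

DF walk-up:
  L3←L1: walk L1 to L0
  L3←L2: walk L2 to L0
  L5←L0: walk · to L0
  L5←L4: walk L4→L3 to L0
  L6←L3: walk L3 to L0
  L6←L4: walk L4→L3 to L0
  L6←L5: walk L5 to L0
  L0: DF=∅
  L1: DF={L3}
  L2: DF={L3}
  L3: DF={L5,L6}
  L4: DF={L5,L6}
  L5: DF={L6}
  L6: DF=∅

φ for v: defs {L5}
  DF⁺ = {L6}

Answer: ["L6"]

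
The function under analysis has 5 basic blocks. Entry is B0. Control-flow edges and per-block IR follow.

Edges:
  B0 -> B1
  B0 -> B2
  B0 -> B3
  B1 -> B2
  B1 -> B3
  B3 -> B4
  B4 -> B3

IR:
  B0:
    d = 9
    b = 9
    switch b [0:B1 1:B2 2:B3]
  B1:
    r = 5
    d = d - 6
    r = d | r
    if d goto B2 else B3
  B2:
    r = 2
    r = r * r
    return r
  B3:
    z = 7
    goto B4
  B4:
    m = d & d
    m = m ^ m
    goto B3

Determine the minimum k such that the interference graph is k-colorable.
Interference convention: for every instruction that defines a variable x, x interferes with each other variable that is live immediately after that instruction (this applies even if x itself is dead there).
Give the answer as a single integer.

def/use:
  B0: def={b,d} ue=∅
  B1: def={d,r} ue={d}
  B2: def={r} ue=∅
  B3: def={z} ue=∅
  B4: def={m} ue={d}

Live sets:
  B0 li=∅ lo={d}
  B1 li={d} lo={d}
  B2 li=∅ lo=∅
  B3 li={d} lo={d}
  B4 li={d} lo={d}

Interfere edges:
  b — {d}
  d — {b,m,r,z}
  m — {d}
  r — {d}
  z — {d}

Colouring:
  {b,d} pairwise interfere (2-clique) ⇒ χ ≥ 2
  assign b→R1 d→R0 m→R1 r→R1 z→R1 — no edge inside a register ⇒ χ ≤ 2
  χ = 2

Answer: 2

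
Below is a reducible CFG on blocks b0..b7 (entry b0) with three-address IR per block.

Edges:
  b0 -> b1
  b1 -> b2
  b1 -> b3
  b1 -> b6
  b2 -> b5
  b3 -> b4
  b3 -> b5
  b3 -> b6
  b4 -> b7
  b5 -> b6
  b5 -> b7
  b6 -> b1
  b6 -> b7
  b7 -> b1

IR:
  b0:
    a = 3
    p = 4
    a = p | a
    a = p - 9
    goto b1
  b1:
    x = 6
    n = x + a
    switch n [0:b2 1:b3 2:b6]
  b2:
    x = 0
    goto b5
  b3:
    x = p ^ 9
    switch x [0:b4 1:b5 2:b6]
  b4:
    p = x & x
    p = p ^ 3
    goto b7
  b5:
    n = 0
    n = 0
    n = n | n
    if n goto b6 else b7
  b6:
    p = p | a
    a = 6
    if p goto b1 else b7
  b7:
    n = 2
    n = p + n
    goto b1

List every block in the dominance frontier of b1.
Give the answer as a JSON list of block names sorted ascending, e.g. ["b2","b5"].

Answer: ["b1"]

Working:
idom tree: b1←b0 b2←b1 b3←b1 b4←b3 b5←b1 b6←b1 b7←b1
Join-block Dom:
  b1: preds {b0,b6,b7}: {b0} ∩ {b0,b1,b6} ∩ {b0,b1,b7} = {b0}; idom=b0
  b5: preds {b2,b3}: {b0,b1,b2} ∩ {b0,b1,b3} = {b0,b1}; idom=b1
  b6: preds {b1,b3,b5}: {b0,b1} ∩ {b0,b1,b3} ∩ {b0,b1,b5} = {b0,b1}; idom=b1
  b7: preds {b4,b5,b6}: {b0,b1,b3,b4} ∩ {b0,b1,b5} ∩ {b0,b1,b6} = {b0,b1}; idom=b1

DF walk-up:
  join b1 pred b0: · stop@b0
  join b1 pred b6: b6→b1 stop@b0
  join b1 pred b7: b7→b1 stop@b0
  join b5 pred b2: b2 stop@b1
  join b5 pred b3: b3 stop@b1
  join b6 pred b1: · stop@b1
  join b6 pred b3: b3 stop@b1
  join b6 pred b5: b5 stop@b1
  join b7 pred b4: b4→b3 stop@b1
  join b7 pred b5: b5 stop@b1
  join b7 pred b6: b6 stop@b1
  b0 → ∅
  b1 → {b1}
  b2 → {b5}
  b3 → {b5,b6,b7}
  b4 → {b7}
  b5 → {b6,b7}
  b6 → {b1,b7}
  b7 → {b1}

DF(b1) = ["b1"]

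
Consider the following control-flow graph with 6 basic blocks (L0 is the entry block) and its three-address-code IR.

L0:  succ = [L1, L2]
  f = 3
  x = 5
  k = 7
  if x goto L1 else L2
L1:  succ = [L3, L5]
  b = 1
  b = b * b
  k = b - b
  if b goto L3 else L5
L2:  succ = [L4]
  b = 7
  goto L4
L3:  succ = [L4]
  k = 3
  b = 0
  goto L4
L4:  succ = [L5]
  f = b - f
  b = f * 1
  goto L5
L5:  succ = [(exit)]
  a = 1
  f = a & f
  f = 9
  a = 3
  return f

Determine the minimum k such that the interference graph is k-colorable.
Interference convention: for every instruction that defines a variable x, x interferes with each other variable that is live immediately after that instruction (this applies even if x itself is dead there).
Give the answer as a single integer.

Answer: 3

Analysis:
def/use:
  L0: def={f,k,x} ue=∅
  L1: def={b,k} ue=∅
  L2: def={b} ue=∅
  L3: def={b,k} ue=∅
  L4: def={b,f} ue={b,f}
  L5: def={a,f} ue={f}

Live sets:
  L0 li=∅ lo={f}
  L1 li={f} lo={f}
  L2 li={f} lo={b,f}
  L3 li={f} lo={b,f}
  L4 li={b,f} lo={f}
  L5 li={f} lo=∅

Conflict graph:
  a: {f}
  b: {f,k}
  f: {a,b,k,x}
  k: {b,f,x}
  x: {f,k}

Colouring:
  {b,f,k} pairwise interfere (3-clique) ⇒ χ ≥ 3
  3-colouring: r0={f}  r1={a,k}  r2={b,x}
  χ = 3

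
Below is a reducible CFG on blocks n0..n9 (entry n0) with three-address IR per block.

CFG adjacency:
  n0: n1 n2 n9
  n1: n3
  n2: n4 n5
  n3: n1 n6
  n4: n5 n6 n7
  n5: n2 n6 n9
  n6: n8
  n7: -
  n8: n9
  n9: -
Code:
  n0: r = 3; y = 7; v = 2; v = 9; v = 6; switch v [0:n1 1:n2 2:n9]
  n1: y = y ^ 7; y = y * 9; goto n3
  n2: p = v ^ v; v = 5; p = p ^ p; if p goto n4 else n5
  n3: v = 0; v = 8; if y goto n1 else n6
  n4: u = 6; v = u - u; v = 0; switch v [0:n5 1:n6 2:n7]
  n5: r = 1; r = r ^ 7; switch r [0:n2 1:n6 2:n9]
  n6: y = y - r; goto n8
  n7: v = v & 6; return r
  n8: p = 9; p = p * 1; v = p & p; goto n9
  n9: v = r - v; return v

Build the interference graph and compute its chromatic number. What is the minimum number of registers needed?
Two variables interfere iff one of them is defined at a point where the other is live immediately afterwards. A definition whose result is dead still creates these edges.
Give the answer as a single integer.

Answer: 4

Analysis:
Per-block:
  n0: def={r,v,y} ue=∅
  n1: def={y} ue={y}
  n2: def={p,v} ue={v}
  n3: def={v} ue={y}
  n4: def={u,v} ue=∅
  n5: def={r} ue=∅
  n6: def={y} ue={r,y}
  n7: def={v} ue={r,v}
  n8: def={p,v} ue=∅
  n9: def={v} ue={r,v}

Live sets:
  n0: in=∅ out={r,v,y}
  n1: in={r,y} out={r,y}
  n2: in={r,v,y} out={r,v,y}
  n3: in={r,y} out={r,y}
  n4: in={r,y} out={r,v,y}
  n5: in={v,y} out={r,v,y}
  n6: in={r,y} out={r}
  n7: in={r,v} out=∅
  n8: in={r} out={r,v}
  n9: in={r,v} out=∅

Interfere edges:
  p↔{r,v,y}
  r↔{p,u,v,y}
  u↔{r,y}
  v↔{p,r,y}
  y↔{p,r,u,v}

Registers:
  {p,r,v,y} pairwise interfere (4-clique) ⇒ χ ≥ 4
  4-colouring: r0={r}  r1={y}  r2={p,u}  r3={v}
  χ = 4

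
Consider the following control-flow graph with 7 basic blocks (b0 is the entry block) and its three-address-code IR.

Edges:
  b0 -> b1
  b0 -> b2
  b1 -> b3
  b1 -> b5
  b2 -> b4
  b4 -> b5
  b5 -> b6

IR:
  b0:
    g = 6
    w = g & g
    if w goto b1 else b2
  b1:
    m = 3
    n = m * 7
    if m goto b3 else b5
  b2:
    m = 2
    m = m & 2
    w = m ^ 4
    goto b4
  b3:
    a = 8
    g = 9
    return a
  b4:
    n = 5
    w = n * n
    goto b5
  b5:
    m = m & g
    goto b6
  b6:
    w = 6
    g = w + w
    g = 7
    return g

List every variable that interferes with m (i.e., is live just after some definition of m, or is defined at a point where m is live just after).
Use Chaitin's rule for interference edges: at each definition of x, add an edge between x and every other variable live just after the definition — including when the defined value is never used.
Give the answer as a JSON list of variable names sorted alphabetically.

Answer: ["g", "n", "w"]

Working:
Block summaries:
  b0 def {g,w} use ∅
  b1 def {m,n} use ∅
  b2 def {m,w} use ∅
  b3 def {a,g} use ∅
  b4 def {n,w} use ∅
  b5 def {m} use {g,m}
  b6 def {g,w} use ∅

Backward fixpoint:
  b0: in=∅ out={g}
  b1: in={g} out={g,m}
  b2: in={g} out={g,m}
  b3: in=∅ out=∅
  b4: in={g,m} out={g,m}
  b5: in={g,m} out=∅
  b6: in=∅ out=∅

Conflict graph:
  a↔{g}
  g↔{a,m,n,w}
  m↔{g,n,w}
  n↔{g,m}
  w↔{g,m}

N(m) = ["g", "n", "w"]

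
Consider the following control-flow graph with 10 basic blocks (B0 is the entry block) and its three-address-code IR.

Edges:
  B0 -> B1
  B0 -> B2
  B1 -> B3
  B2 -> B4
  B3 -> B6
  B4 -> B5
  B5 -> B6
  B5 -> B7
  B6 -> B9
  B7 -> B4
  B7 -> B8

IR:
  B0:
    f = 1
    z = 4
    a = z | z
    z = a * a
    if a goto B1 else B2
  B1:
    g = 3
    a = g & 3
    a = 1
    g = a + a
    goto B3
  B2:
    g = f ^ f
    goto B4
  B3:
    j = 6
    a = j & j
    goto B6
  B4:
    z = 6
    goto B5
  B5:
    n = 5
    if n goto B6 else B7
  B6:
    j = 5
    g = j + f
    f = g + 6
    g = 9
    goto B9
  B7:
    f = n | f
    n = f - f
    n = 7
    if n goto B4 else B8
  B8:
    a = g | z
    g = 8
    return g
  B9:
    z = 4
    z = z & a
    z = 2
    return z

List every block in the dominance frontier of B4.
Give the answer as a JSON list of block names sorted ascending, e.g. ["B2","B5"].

Answer: ["B4", "B6"]

Analysis:
idom tree: B1←B0 B2←B0 B3←B1 B4←B2 B5←B4 B6←B0 B7←B5 B8←B7 B9←B6
Dom∩ at merges:
  B4: preds {B2,B7}: {B0,B2} ∩ {B0,B2,B4,B5,B7} = {B0,B2}; idom=B2
  B6: preds {B3,B5}: {B0,B1,B3} ∩ {B0,B2,B4,B5} = {B0}; idom=B0

DF derivation:
  B4←B2: walk · to B2
  B4←B7: walk B7→B5→B4 to B2
  B6←B3: walk B3→B1 to B0
  B6←B5: walk B5→B4→B2 to B0
  B0: DF=∅
  B1: DF={B6}
  B2: DF={B6}
  B3: DF={B6}
  B4: DF={B4,B6}
  B5: DF={B4,B6}
  B6: DF=∅
  B7: DF={B4}
  B8: DF=∅
  B9: DF=∅

DF(B4) = ["B4", "B6"]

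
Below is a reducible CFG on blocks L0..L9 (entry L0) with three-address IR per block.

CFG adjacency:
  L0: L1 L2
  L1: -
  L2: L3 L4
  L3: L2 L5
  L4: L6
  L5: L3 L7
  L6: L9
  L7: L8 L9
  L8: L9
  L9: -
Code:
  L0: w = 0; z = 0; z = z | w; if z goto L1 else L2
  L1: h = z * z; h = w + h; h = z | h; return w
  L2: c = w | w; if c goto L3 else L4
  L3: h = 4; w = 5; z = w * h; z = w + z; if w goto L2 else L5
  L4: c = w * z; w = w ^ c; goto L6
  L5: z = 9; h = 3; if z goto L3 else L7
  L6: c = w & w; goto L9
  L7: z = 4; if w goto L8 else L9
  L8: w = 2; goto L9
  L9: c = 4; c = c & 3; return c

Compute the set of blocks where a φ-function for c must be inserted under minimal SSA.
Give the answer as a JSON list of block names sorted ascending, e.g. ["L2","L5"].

Answer: ["L2", "L9"]

Derivation:
idom tree: L1←L0 L2←L0 L3←L2 L4←L2 L5←L3 L6←L4 L7←L5 L8←L7 L9←L2
Dom at joins:
  L2: preds {L0,L3}: {L0} ∩ {L0,L2,L3} = {L0}; idom=L0
  L3: preds {L2,L5}: {L0,L2} ∩ {L0,L2,L3,L5} = {L0,L2}; idom=L2
  L9: preds {L6,L7,L8}: {L0,L2,L4,L6} ∩ {L0,L2,L3,L5,L7} ∩ {L0,L2,L3,L5,L7,L8} = {L0,L2}; idom=L2

DF walk-up:
  join L2 pred L0: · stop@L0
  join L2 pred L3: L3→L2 stop@L0
  join L3 pred L2: · stop@L2
  join L3 pred L5: L5→L3 stop@L2
  join L9 pred L6: L6→L4 stop@L2
  join L9 pred L7: L7→L5→L3 stop@L2
  join L9 pred L8: L8→L7→L5→L3 stop@L2
  DF(L0)=∅
  DF(L1)=∅
  DF(L2)={L2}
  DF(L3)={L2,L3,L9}
  DF(L4)={L9}
  DF(L5)={L3,L9}
  DF(L6)={L9}
  DF(L7)={L9}
  DF(L8)={L9}
  DF(L9)=∅

φ for c: defs {L2,L4,L6,L9}
  DF⁺ = {L2,L9}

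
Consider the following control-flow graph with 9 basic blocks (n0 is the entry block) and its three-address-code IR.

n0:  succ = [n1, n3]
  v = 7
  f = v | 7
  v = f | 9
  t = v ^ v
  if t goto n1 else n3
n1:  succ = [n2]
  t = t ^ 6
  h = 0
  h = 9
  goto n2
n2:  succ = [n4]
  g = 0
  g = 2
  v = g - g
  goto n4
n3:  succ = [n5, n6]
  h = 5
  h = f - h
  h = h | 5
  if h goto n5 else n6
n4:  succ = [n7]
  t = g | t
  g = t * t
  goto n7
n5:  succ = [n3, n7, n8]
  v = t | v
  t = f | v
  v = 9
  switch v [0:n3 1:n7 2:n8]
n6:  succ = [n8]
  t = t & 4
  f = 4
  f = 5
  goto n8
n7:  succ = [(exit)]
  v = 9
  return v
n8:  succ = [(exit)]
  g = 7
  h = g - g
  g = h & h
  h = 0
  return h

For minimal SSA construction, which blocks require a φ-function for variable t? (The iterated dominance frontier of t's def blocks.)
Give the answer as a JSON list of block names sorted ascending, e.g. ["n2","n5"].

idom tree: n1←n0 n2←n1 n3←n0 n4←n2 n5←n3 n6←n3 n7←n0 n8←n3
Dom at joins:
  n3: preds {n0,n5}: {n0} ∩ {n0,n3,n5} = {n0}; idom=n0
  n7: preds {n4,n5}: {n0,n1,n2,n4} ∩ {n0,n3,n5} = {n0}; idom=n0
  n8: preds {n5,n6}: {n0,n3,n5} ∩ {n0,n3,n6} = {n0,n3}; idom=n3

Frontier:
  n3←n0: walk · to n0
  n3←n5: walk n5→n3 to n0
  n7←n4: walk n4→n2→n1 to n0
  n7←n5: walk n5→n3 to n0
  n8←n5: walk n5 to n3
  n8←n6: walk n6 to n3
  DF(n0)=∅
  DF(n1)={n7}
  DF(n2)={n7}
  DF(n3)={n3,n7}
  DF(n4)={n7}
  DF(n5)={n3,n7,n8}
  DF(n6)={n8}
  DF(n7)=∅
  DF(n8)=∅

φ for t: defs {n0,n1,n4,n5,n6}
  DF⁺ = {n3,n7,n8}

Answer: ["n3", "n7", "n8"]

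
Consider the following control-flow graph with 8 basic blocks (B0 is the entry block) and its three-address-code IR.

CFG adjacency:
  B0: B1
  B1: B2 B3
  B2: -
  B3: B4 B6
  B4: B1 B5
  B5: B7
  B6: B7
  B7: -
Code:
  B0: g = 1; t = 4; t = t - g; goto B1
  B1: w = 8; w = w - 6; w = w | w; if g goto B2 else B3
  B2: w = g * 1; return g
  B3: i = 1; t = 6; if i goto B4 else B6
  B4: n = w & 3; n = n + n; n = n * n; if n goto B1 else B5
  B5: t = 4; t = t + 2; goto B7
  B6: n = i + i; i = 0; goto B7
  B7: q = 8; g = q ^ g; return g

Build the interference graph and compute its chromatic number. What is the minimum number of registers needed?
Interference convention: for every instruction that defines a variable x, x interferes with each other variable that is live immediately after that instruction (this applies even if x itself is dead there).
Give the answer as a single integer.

def/use:
  B0: def={g,t} ue=∅
  B1: def={w} ue={g}
  B2: def={w} ue={g}
  B3: def={i,t} ue=∅
  B4: def={n} ue={w}
  B5: def={t} ue=∅
  B6: def={i,n} ue={i}
  B7: def={g,q} ue={g}

Liveness:
  B0: in=∅ out={g}
  B1: in={g} out={g,w}
  B2: in={g} out=∅
  B3: in={g,w} out={g,i,w}
  B4: in={g,w} out={g}
  B5: in={g} out={g}
  B6: in={g,i} out={g}
  B7: in={g} out=∅

Interfere edges:
  g: {i,n,q,t,w}
  i: {g,t,w}
  n: {g}
  q: {g}
  t: {g,i,w}
  w: {g,i,t}

Registers:
  clique {g,i,t,w} ⇒ need ≥ 4
  4-colouring: c0={g}  c1={i,n,q}  c2={t}  c3={w}
  χ = 4

Answer: 4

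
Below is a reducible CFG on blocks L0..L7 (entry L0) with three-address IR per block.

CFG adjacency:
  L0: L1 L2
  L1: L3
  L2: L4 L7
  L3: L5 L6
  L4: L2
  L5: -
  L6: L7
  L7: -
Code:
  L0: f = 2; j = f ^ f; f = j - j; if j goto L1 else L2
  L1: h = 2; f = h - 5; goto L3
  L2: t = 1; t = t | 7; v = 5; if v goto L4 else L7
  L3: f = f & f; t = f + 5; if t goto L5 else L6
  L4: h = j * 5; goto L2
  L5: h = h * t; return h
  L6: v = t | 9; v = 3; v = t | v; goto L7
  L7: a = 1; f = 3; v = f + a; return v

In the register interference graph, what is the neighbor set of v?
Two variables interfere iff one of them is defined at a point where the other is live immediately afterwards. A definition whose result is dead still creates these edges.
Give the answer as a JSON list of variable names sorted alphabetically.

Block summaries:
  L0 def {f,j} use ∅
  L1 def {f,h} use ∅
  L2 def {t,v} use ∅
  L3 def {f,t} use {f}
  L4 def {h} use {j}
  L5 def {h} use {h,t}
  L6 def {v} use {t}
  L7 def {a,f,v} use ∅

Backward fixpoint:
  L0 li=∅ lo={j}
  L1 li=∅ lo={f,h}
  L2 li={j} lo={j}
  L3 li={f,h} lo={h,t}
  L4 li={j} lo={j}
  L5 li={h,t} lo=∅
  L6 li={t} lo=∅
  L7 li=∅ lo=∅

Conflict graph:
  a↔{f}
  f↔{a,h,j}
  h↔{f,j,t}
  j↔{f,h,t,v}
  t↔{h,j,v}
  v↔{j,t}

N(v) = ["j", "t"]

Answer: ["j", "t"]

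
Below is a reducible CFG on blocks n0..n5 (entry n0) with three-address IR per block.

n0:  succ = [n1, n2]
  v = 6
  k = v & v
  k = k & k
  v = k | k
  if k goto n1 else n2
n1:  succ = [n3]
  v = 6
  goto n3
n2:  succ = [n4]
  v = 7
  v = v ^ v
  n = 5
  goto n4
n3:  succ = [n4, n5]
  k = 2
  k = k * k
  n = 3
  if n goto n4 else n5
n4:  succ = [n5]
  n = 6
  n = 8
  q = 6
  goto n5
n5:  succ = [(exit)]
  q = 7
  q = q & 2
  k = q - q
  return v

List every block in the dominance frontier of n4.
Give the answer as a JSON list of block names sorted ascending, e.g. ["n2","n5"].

idom tree: n1←n0 n2←n0 n3←n1 n4←n0 n5←n0
Dom∩ at merges:
  n4: preds {n2,n3}: {n0,n2} ∩ {n0,n1,n3} = {n0}; idom=n0
  n5: preds {n3,n4}: {n0,n1,n3} ∩ {n0,n4} = {n0}; idom=n0

DF derivation:
  n4←n2: walk n2 to n0
  n4←n3: walk n3→n1 to n0
  n5←n3: walk n3→n1 to n0
  n5←n4: walk n4 to n0
  DF(n0)=∅
  DF(n1)={n4,n5}
  DF(n2)={n4}
  DF(n3)={n4,n5}
  DF(n4)={n5}
  DF(n5)=∅

DF(n4) = ["n5"]

Answer: ["n5"]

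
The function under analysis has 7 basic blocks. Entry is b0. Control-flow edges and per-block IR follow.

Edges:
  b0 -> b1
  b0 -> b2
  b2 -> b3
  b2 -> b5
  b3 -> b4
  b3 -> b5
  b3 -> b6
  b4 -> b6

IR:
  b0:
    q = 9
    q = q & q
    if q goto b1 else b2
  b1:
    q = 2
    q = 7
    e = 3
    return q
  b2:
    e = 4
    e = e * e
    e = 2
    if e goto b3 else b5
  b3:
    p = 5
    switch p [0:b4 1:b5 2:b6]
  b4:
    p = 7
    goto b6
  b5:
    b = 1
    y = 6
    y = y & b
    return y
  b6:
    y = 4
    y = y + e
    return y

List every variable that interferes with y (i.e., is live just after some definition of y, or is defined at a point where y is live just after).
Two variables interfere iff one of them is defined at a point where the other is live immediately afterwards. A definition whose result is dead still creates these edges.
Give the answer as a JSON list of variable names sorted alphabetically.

Answer: ["b", "e"]

Derivation:
Per-block:
  b0: {q} / ∅
  b1: {e,q} / ∅
  b2: {e} / ∅
  b3: {p} / ∅
  b4: {p} / ∅
  b5: {b,y} / ∅
  b6: {y} / {e}

Backward fixpoint:
  b0 li=∅ lo=∅
  b1 li=∅ lo=∅
  b2 li=∅ lo={e}
  b3 li={e} lo={e}
  b4 li={e} lo={e}
  b5 li=∅ lo=∅
  b6 li={e} lo=∅

Interference:
  b: {y}
  e: {p,q,y}
  p: {e}
  q: {e}
  y: {b,e}

N(y) = ["b", "e"]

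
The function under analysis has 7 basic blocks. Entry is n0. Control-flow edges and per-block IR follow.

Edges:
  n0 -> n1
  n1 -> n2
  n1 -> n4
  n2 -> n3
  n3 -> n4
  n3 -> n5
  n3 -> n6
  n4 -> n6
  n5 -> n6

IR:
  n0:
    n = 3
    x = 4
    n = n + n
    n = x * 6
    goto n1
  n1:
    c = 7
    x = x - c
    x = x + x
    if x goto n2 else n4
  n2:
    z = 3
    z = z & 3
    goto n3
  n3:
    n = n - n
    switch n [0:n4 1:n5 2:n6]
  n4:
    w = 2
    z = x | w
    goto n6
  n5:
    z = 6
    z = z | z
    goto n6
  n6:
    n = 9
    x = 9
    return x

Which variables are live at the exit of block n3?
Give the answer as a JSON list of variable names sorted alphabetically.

Block summaries:
  n0: def={n,x} ue=∅
  n1: def={c,x} ue={x}
  n2: def={z} ue=∅
  n3: def={n} ue={n}
  n4: def={w,z} ue={x}
  n5: def={z} ue=∅
  n6: def={n,x} ue=∅

Live sets:
  live n0: ∅→{n,x}
  live n1: {n,x}→{n,x}
  live n2: {n,x}→{n,x}
  live n3: {n,x}→{x}
  live n4: {x}→∅
  live n5: ∅→∅
  live n6: ∅→∅

live-out(n3) = ["x"]

Answer: ["x"]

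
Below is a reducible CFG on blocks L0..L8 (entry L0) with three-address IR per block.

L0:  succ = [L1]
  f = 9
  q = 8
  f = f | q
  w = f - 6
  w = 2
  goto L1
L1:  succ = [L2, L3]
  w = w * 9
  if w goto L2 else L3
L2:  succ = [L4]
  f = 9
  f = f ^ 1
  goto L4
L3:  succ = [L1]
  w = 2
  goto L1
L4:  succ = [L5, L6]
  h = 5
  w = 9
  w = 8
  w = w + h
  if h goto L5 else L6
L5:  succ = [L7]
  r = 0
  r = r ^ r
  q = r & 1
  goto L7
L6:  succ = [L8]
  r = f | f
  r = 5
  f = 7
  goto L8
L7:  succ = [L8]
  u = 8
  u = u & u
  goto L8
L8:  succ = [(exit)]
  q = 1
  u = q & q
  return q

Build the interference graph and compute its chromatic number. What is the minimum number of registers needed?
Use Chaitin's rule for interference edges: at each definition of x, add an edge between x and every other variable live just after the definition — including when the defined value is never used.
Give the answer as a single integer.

Per-block:
  L0: {f,q,w} / ∅
  L1: {w} / {w}
  L2: {f} / ∅
  L3: {w} / ∅
  L4: {h,w} / ∅
  L5: {q,r} / ∅
  L6: {f,r} / {f}
  L7: {u} / ∅
  L8: {q,u} / ∅

Liveness:
  L0 li=∅ lo={w}
  L1 li={w} lo=∅
  L2 li=∅ lo={f}
  L3 li=∅ lo={w}
  L4 li={f} lo={f}
  L5 li=∅ lo=∅
  L6 li={f} lo=∅
  L7 li=∅ lo=∅
  L8 li=∅ lo=∅

Conflict graph:
  f↔{h,q,w}
  h↔{f,w}
  q↔{f,u}
  r↔∅
  u↔{q}
  w↔{f,h}

Chromatic number:
  lower bound: {f,h,w} mutually conflict ⇒ χ ≥ 3
  3-colouring: R0={f,r,u}  R1={h,q}  R2={w}
  χ = 3

Answer: 3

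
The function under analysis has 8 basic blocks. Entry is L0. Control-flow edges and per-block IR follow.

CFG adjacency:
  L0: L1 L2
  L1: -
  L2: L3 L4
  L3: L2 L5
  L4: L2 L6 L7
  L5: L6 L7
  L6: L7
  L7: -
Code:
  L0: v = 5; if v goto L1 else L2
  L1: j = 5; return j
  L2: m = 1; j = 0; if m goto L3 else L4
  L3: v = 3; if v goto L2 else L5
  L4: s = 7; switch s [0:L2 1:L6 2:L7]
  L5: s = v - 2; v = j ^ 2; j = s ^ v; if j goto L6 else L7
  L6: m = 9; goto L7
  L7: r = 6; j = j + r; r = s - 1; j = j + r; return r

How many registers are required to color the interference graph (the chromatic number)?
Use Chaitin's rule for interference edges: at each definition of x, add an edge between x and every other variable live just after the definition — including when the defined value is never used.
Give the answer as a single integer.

def/use:
  L0: def={v} ue=∅
  L1: def={j} ue=∅
  L2: def={j,m} ue=∅
  L3: def={v} ue=∅
  L4: def={s} ue=∅
  L5: def={j,s,v} ue={j,v}
  L6: def={m} ue=∅
  L7: def={j,r} ue={j,s}

Live sets:
  L0 li=∅ lo=∅
  L1 li=∅ lo=∅
  L2 li=∅ lo={j}
  L3 li={j} lo={j,v}
  L4 li={j} lo={j,s}
  L5 li={j,v} lo={j,s}
  L6 li={j,s} lo={j,s}
  L7 li={j,s} lo=∅

Conflict graph:
  j: {m,r,s,v}
  m: {j,s}
  r: {j,s}
  s: {j,m,r,v}
  v: {j,s}

Colouring:
  {j,m,s} pairwise interfere (3-clique) ⇒ χ ≥ 3
  assign j→c0 m→c2 r→c2 s→c1 v→c2 — no edge inside a register ⇒ χ ≤ 3
  χ = 3

Answer: 3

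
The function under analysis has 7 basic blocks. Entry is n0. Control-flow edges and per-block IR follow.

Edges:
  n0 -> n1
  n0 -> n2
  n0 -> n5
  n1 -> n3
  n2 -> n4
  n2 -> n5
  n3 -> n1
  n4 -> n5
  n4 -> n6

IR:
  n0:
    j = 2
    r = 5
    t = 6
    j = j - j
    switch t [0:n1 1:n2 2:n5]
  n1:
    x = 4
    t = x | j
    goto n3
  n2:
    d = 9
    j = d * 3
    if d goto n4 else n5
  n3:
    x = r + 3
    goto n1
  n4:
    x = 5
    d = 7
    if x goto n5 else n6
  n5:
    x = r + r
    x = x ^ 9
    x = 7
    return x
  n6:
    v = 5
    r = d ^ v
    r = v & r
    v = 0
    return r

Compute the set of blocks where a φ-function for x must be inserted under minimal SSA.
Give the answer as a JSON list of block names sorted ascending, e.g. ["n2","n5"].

Answer: ["n1", "n5"]

Working:
idom tree: n1←n0 n2←n0 n3←n1 n4←n2 n5←n0 n6←n4
Dom at joins:
  n1: preds {n0,n3}: {n0} ∩ {n0,n1,n3} = {n0}; idom=n0
  n5: preds {n0,n2,n4}: {n0} ∩ {n0,n2} ∩ {n0,n2,n4} = {n0}; idom=n0

DF derivation:
  join n1 pred n0: · stop@n0
  join n1 pred n3: n3→n1 stop@n0
  join n5 pred n0: · stop@n0
  join n5 pred n2: n2 stop@n0
  join n5 pred n4: n4→n2 stop@n0
  n0: DF=∅
  n1: DF={n1}
  n2: DF={n5}
  n3: DF={n1}
  n4: DF={n5}
  n5: DF=∅
  n6: DF=∅

φ for x: defs {n1,n3,n4,n5}
  DF⁺ = {n1,n5}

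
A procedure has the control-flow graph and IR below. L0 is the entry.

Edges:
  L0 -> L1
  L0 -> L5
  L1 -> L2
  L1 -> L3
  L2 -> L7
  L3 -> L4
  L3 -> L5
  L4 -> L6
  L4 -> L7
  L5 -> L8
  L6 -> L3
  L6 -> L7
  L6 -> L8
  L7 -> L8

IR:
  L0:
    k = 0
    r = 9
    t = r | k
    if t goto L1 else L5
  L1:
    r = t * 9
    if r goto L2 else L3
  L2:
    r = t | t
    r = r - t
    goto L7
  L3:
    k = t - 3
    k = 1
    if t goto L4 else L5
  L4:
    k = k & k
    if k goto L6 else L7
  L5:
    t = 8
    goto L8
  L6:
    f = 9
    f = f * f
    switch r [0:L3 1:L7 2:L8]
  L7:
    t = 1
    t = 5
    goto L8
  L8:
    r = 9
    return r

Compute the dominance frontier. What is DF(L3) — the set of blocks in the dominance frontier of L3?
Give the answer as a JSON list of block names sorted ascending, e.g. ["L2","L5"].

Answer: ["L3", "L5", "L7", "L8"]

Working:
idom tree: L1←L0 L2←L1 L3←L1 L4←L3 L5←L0 L6←L4 L7←L1 L8←L0
Dom at joins:
  L3: preds {L1,L6}: {L0,L1} ∩ {L0,L1,L3,L4,L6} = {L0,L1}; idom=L1
  L5: preds {L0,L3}: {L0} ∩ {L0,L1,L3} = {L0}; idom=L0
  L7: preds {L2,L4,L6}: {L0,L1,L2} ∩ {L0,L1,L3,L4} ∩ {L0,L1,L3,L4,L6} = {L0,L1}; idom=L1
  L8: preds {L5,L6,L7}: {L0,L5} ∩ {L0,L1,L3,L4,L6} ∩ {L0,L1,L7} = {L0}; idom=L0

DF walk-up:
  L3←L1: walk · to L1
  L3←L6: walk L6→L4→L3 to L1
  L5←L0: walk · to L0
  L5←L3: walk L3→L1 to L0
  L7←L2: walk L2 to L1
  L7←L4: walk L4→L3 to L1
  L7←L6: walk L6→L4→L3 to L1
  L8←L5: walk L5 to L0
  L8←L6: walk L6→L4→L3→L1 to L0
  L8←L7: walk L7→L1 to L0
  L0: DF=∅
  L1: DF={L5,L8}
  L2: DF={L7}
  L3: DF={L3,L5,L7,L8}
  L4: DF={L3,L7,L8}
  L5: DF={L8}
  L6: DF={L3,L7,L8}
  L7: DF={L8}
  L8: DF=∅

DF(L3) = ["L3", "L5", "L7", "L8"]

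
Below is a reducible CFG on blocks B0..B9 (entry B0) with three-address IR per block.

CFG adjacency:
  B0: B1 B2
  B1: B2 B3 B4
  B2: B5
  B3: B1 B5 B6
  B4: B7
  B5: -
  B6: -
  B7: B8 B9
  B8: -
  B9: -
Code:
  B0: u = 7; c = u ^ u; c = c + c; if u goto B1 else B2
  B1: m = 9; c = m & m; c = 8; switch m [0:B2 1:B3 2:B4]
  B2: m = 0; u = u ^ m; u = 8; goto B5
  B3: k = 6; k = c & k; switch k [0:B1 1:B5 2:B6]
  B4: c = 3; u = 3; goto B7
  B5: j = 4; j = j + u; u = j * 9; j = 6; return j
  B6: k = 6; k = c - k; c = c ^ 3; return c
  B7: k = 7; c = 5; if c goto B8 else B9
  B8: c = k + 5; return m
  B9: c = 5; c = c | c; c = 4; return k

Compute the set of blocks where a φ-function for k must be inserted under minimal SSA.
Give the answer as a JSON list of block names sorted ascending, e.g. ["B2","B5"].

idom tree: B1←B0 B2←B0 B3←B1 B4←B1 B5←B0 B6←B3 B7←B4 B8←B7 B9←B7
Join-block Dom:
  B1: preds {B0,B3}: {B0} ∩ {B0,B1,B3} = {B0}; idom=B0
  B2: preds {B0,B1}: {B0} ∩ {B0,B1} = {B0}; idom=B0
  B5: preds {B2,B3}: {B0,B2} ∩ {B0,B1,B3} = {B0}; idom=B0

DF walk-up:
  join B1 pred B0: · stop@B0
  join B1 pred B3: B3→B1 stop@B0
  join B2 pred B0: · stop@B0
  join B2 pred B1: B1 stop@B0
  join B5 pred B2: B2 stop@B0
  join B5 pred B3: B3→B1 stop@B0
  B0: DF=∅
  B1: DF={B1,B2,B5}
  B2: DF={B5}
  B3: DF={B1,B5}
  B4: DF=∅
  B5: DF=∅
  B6: DF=∅
  B7: DF=∅
  B8: DF=∅
  B9: DF=∅

φ for k: defs {B3,B6,B7}
  DF⁺ = {B1,B2,B5}

Answer: ["B1", "B2", "B5"]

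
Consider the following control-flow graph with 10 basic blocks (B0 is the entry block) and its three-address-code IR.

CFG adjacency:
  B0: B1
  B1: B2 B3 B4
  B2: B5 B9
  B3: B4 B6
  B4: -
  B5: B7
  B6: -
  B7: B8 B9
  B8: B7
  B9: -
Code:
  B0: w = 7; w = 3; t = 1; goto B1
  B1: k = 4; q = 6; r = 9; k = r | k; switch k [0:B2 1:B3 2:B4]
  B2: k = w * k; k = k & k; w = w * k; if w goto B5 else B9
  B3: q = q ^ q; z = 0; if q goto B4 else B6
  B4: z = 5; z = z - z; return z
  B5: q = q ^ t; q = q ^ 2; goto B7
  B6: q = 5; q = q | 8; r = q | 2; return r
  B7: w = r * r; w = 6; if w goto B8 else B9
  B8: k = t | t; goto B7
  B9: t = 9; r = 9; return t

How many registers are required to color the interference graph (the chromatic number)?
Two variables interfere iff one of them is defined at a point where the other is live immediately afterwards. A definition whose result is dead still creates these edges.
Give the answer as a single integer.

Block summaries:
  B0 def {t,w} use ∅
  B1 def {k,q,r} use ∅
  B2 def {k,w} use {k,w}
  B3 def {q,z} use {q}
  B4 def {z} use ∅
  B5 def {q} use {q,t}
  B6 def {q,r} use ∅
  B7 def {w} use {r}
  B8 def {k} use {t}
  B9 def {r,t} use ∅

Backward fixpoint:
  B0: in=∅ out={t,w}
  B1: in={t,w} out={k,q,r,t,w}
  B2: in={k,q,r,t,w} out={q,r,t}
  B3: in={q} out=∅
  B4: in=∅ out=∅
  B5: in={q,r,t} out={r,t}
  B6: in=∅ out=∅
  B7: in={r,t} out={r,t}
  B8: in={r,t} out={r,t}
  B9: in=∅ out=∅

Interfere edges:
  k: {q,r,t,w}
  q: {k,r,t,w,z}
  r: {k,q,t,w}
  t: {k,q,r,w}
  w: {k,q,r,t}
  z: {q}

Colouring:
  clique {k,q,r,t,w} ⇒ need ≥ 5
  5-colouring: c0={q}  c1={k,z}  c2={r}  c3={t}  c4={w}
  χ = 5

Answer: 5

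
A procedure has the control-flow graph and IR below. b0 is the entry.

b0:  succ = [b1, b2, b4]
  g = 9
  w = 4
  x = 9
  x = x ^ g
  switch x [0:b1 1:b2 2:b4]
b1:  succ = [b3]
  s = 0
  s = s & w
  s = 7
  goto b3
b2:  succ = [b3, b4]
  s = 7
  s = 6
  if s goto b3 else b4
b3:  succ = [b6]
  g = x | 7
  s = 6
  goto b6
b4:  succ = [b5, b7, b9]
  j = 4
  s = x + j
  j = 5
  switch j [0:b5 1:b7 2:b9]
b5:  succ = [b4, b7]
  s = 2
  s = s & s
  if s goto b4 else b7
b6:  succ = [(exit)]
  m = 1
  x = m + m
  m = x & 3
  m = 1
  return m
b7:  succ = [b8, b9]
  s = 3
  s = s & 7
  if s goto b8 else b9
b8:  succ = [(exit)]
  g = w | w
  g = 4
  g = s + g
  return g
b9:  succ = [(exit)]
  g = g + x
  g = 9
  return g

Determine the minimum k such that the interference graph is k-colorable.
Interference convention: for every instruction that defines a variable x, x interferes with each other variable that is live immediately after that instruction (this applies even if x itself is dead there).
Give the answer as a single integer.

Answer: 4

Working:
def/use:
  b0: def={g,w,x} ue=∅
  b1: def={s} ue={w}
  b2: def={s} ue=∅
  b3: def={g,s} ue={x}
  b4: def={j,s} ue={x}
  b5: def={s} ue=∅
  b6: def={m,x} ue=∅
  b7: def={s} ue=∅
  b8: def={g} ue={s,w}
  b9: def={g} ue={g,x}

Backward fixpoint:
  b0 li=∅ lo={g,w,x}
  b1 li={w,x} lo={x}
  b2 li={g,w,x} lo={g,w,x}
  b3 li={x} lo=∅
  b4 li={g,w,x} lo={g,w,x}
  b5 li={g,w,x} lo={g,w,x}
  b6 li=∅ lo=∅
  b7 li={g,w,x} lo={g,s,w,x}
  b8 li={s,w} lo=∅
  b9 li={g,x} lo=∅

Interfere edges:
  g: {j,s,w,x}
  j: {g,w,x}
  m: ∅
  s: {g,w,x}
  w: {g,j,s,x}
  x: {g,j,s,w}

Chromatic number:
  lower bound: {g,j,w,x} mutually conflict ⇒ χ ≥ 4
  4-colouring: r0={g,m}  r1={w}  r2={x}  r3={j,s}
  χ = 4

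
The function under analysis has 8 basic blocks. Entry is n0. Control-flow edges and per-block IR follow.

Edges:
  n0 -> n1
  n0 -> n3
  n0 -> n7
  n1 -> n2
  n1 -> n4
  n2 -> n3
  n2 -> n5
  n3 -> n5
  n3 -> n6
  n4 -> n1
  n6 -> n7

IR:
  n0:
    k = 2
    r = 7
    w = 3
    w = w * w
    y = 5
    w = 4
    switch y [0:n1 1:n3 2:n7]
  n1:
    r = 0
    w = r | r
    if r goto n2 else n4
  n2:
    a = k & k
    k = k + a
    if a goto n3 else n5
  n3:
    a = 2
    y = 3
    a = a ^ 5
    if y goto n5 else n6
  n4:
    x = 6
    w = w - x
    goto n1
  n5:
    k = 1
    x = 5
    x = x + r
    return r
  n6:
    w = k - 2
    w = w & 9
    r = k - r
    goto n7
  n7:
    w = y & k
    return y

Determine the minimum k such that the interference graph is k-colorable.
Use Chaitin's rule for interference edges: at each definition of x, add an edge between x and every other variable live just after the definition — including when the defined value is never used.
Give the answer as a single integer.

Per-block:
  n0 def {k,r,w,y} use ∅
  n1 def {r,w} use ∅
  n2 def {a,k} use {k}
  n3 def {a,y} use ∅
  n4 def {w,x} use {w}
  n5 def {k,x} use {r}
  n6 def {r,w} use {k,r}
  n7 def {w} use {k,y}

Backward fixpoint:
  live n0: ∅→{k,r,y}
  live n1: {k}→{k,r,w}
  live n2: {k,r}→{k,r}
  live n3: {k,r}→{k,r,y}
  live n4: {k,w}→{k}
  live n5: {r}→∅
  live n6: {k,r,y}→{k,y}
  live n7: {k,y}→∅

Interfere edges:
  a: {k,r,y}
  k: {a,r,w,x,y}
  r: {a,k,w,x,y}
  w: {k,r,x,y}
  x: {k,r,w}
  y: {a,k,r,w}

Colouring:
  {a,k,r,y} pairwise interfere (4-clique) ⇒ χ ≥ 4
  4-colouring: R0={k}  R1={r}  R2={a,w}  R3={x,y}
  χ = 4

Answer: 4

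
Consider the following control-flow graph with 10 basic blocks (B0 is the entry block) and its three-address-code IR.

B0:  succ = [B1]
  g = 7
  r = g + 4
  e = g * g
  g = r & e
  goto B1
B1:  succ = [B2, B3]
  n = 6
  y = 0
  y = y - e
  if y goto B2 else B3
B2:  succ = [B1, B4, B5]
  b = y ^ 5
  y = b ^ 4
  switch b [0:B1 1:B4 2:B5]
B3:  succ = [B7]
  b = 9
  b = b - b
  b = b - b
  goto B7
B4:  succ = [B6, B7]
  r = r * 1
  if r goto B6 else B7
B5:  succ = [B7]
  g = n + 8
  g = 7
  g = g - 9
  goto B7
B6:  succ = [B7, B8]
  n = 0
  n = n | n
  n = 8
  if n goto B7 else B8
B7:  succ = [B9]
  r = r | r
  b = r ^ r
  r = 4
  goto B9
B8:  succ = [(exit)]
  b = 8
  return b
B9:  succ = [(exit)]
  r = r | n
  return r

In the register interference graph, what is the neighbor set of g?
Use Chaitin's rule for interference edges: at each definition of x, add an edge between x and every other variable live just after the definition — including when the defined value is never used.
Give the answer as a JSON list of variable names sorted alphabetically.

Answer: ["e", "n", "r"]

Working:
Per-block:
  B0: {e,g,r} / ∅
  B1: {n,y} / {e}
  B2: {b,y} / {y}
  B3: {b} / ∅
  B4: {r} / {r}
  B5: {g} / {n}
  B6: {n} / ∅
  B7: {b,r} / {r}
  B8: {b} / ∅
  B9: {r} / {n,r}

Live sets:
  B0: in=∅ out={e,r}
  B1: in={e,r} out={e,n,r,y}
  B2: in={e,n,r,y} out={e,n,r}
  B3: in={n,r} out={n,r}
  B4: in={n,r} out={n,r}
  B5: in={n,r} out={n,r}
  B6: in={r} out={n,r}
  B7: in={n,r} out={n,r}
  B8: in=∅ out=∅
  B9: in={n,r} out=∅

Interfere edges:
  b: {e,n,r,y}
  e: {b,g,n,r,y}
  g: {e,n,r}
  n: {b,e,g,r,y}
  r: {b,e,g,n,y}
  y: {b,e,n,r}

N(g) = ["e", "n", "r"]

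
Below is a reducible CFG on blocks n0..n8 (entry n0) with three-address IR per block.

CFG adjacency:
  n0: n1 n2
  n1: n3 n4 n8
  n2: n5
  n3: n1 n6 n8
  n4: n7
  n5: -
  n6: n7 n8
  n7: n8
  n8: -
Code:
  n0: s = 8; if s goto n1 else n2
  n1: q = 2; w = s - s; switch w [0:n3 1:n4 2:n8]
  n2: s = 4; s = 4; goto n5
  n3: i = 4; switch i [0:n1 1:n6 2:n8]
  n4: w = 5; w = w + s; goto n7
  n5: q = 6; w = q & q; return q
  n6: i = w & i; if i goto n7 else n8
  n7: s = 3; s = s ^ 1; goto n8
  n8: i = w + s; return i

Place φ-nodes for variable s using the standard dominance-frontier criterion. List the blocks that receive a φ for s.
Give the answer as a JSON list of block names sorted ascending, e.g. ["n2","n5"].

idom tree: n1←n0 n2←n0 n3←n1 n4←n1 n5←n2 n6←n3 n7←n1 n8←n1
Join-block Dom:
  n1: preds {n0,n3}: {n0} ∩ {n0,n1,n3} = {n0}; idom=n0
  n7: preds {n4,n6}: {n0,n1,n4} ∩ {n0,n1,n3,n6} = {n0,n1}; idom=n1
  n8: preds {n1,n3,n6,n7}: {n0,n1} ∩ {n0,n1,n3} ∩ {n0,n1,n3,n6} ∩ {n0,n1,n7} = {n0,n1}; idom=n1

DF walk-up:
  n1←n0: walk · to n0
  n1←n3: walk n3→n1 to n0
  n7←n4: walk n4 to n1
  n7←n6: walk n6→n3 to n1
  n8←n1: walk · to n1
  n8←n3: walk n3 to n1
  n8←n6: walk n6→n3 to n1
  n8←n7: walk n7 to n1
  n0 → ∅
  n1 → {n1}
  n2 → ∅
  n3 → {n1,n7,n8}
  n4 → {n7}
  n5 → ∅
  n6 → {n7,n8}
  n7 → {n8}
  n8 → ∅

φ for s: defs {n0,n2,n7}
  DF⁺ = {n8}

Answer: ["n8"]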